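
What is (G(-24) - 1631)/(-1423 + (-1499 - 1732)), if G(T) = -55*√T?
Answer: 1631/4654 + 55*I*√6/2327 ≈ 0.35045 + 0.057895*I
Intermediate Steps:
(G(-24) - 1631)/(-1423 + (-1499 - 1732)) = (-110*I*√6 - 1631)/(-1423 + (-1499 - 1732)) = (-110*I*√6 - 1631)/(-1423 - 3231) = (-110*I*√6 - 1631)/(-4654) = (-1631 - 110*I*√6)*(-1/4654) = 1631/4654 + 55*I*√6/2327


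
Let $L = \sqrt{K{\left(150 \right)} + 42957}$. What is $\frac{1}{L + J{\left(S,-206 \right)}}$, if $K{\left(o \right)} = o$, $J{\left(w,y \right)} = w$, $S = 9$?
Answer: $- \frac{3}{14342} + \frac{\sqrt{43107}}{43026} \approx 0.0046163$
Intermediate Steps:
$L = \sqrt{43107}$ ($L = \sqrt{150 + 42957} = \sqrt{43107} \approx 207.62$)
$\frac{1}{L + J{\left(S,-206 \right)}} = \frac{1}{\sqrt{43107} + 9} = \frac{1}{9 + \sqrt{43107}}$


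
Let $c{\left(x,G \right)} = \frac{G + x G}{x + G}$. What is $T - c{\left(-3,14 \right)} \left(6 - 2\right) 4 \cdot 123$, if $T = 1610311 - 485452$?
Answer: $\frac{12428553}{11} \approx 1.1299 \cdot 10^{6}$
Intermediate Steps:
$T = 1124859$
$c{\left(x,G \right)} = \frac{G + G x}{G + x}$
$T - c{\left(-3,14 \right)} \left(6 - 2\right) 4 \cdot 123 = 1124859 - \frac{14 \left(1 - 3\right)}{14 - 3} \left(6 - 2\right) 4 \cdot 123 = 1124859 - 14 \cdot \frac{1}{11} \left(-2\right) 4 \cdot 4 \cdot 123 = 1124859 - 14 \cdot \frac{1}{11} \left(-2\right) 16 \cdot 123 = 1124859 - \left(- \frac{28}{11}\right) 16 \cdot 123 = 1124859 - \left(- \frac{448}{11}\right) 123 = 1124859 - - \frac{55104}{11} = 1124859 + \frac{55104}{11} = \frac{12428553}{11}$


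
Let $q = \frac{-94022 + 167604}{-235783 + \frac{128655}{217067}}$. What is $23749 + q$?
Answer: $\frac{607735808794350}{25590289903} \approx 23749.0$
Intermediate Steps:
$q = - \frac{7986111997}{25590289903}$ ($q = \frac{73582}{-235783 + 128655 \cdot \frac{1}{217067}} = \frac{73582}{-235783 + \frac{128655}{217067}} = \frac{73582}{- \frac{51180579806}{217067}} = 73582 \left(- \frac{217067}{51180579806}\right) = - \frac{7986111997}{25590289903} \approx -0.31208$)
$23749 + q = 23749 - \frac{7986111997}{25590289903} = \frac{607735808794350}{25590289903}$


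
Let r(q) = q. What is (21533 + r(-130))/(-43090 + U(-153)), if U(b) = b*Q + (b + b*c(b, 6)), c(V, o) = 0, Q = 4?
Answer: -21403/43855 ≈ -0.48804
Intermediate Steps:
U(b) = 5*b (U(b) = b*4 + (b + b*0) = 4*b + (b + 0) = 4*b + b = 5*b)
(21533 + r(-130))/(-43090 + U(-153)) = (21533 - 130)/(-43090 + 5*(-153)) = 21403/(-43090 - 765) = 21403/(-43855) = 21403*(-1/43855) = -21403/43855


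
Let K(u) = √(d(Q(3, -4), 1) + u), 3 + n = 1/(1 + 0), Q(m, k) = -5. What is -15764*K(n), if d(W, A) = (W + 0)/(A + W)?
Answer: -7882*I*√3 ≈ -13652.0*I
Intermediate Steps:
d(W, A) = W/(A + W)
n = -2 (n = -3 + 1/(1 + 0) = -3 + 1/1 = -3 + 1 = -2)
K(u) = √(5/4 + u) (K(u) = √(-5/(1 - 5) + u) = √(-5/(-4) + u) = √(-5*(-¼) + u) = √(5/4 + u))
-15764*K(n) = -7882*√(5 + 4*(-2)) = -7882*√(5 - 8) = -7882*√(-3) = -7882*I*√3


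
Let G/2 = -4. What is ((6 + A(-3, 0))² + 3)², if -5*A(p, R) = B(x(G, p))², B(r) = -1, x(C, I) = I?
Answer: 839056/625 ≈ 1342.5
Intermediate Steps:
G = -8 (G = 2*(-4) = -8)
A(p, R) = -⅕ (A(p, R) = -⅕*(-1)² = -⅕*1 = -⅕)
((6 + A(-3, 0))² + 3)² = ((6 - ⅕)² + 3)² = ((29/5)² + 3)² = (841/25 + 3)² = (916/25)² = 839056/625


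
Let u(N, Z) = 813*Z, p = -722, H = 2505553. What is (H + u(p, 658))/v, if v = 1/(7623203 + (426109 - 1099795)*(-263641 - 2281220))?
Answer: 5212781570120340443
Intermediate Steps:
v = 1/1714444850849 (v = 1/(7623203 - 673686*(-2544861)) = 1/(7623203 + 1714437227646) = 1/1714444850849 ≈ 5.8328e-13)
(H + u(p, 658))/v = (2505553 + 813*658)/(1/1714444850849) = (2505553 + 534954)*1714444850849 = 3040507*1714444850849 = 5212781570120340443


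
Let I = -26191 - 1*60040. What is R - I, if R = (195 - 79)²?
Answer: 99687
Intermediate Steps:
R = 13456 (R = 116² = 13456)
I = -86231 (I = -26191 - 60040 = -86231)
R - I = 13456 - 1*(-86231) = 13456 + 86231 = 99687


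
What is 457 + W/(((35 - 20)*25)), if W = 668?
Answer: 172043/375 ≈ 458.78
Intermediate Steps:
457 + W/(((35 - 20)*25)) = 457 + 668/(((35 - 20)*25)) = 457 + 668/((15*25)) = 457 + 668/375 = 172043/375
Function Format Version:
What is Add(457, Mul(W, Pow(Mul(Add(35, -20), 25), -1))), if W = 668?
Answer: Rational(172043, 375) ≈ 458.78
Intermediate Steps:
Add(457, Mul(W, Pow(Mul(Add(35, -20), 25), -1))) = Add(457, Mul(668, Pow(Mul(Add(35, -20), 25), -1))) = Add(457, Mul(668, Pow(Mul(15, 25), -1))) = Add(457, Mul(668, Pow(375, -1))) = Add(457, Mul(668, Rational(1, 375))) = Add(457, Rational(668, 375)) = Rational(172043, 375)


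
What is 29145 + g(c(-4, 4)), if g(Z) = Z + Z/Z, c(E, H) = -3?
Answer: 29143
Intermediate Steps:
g(Z) = 1 + Z (g(Z) = Z + 1 = 1 + Z)
29145 + g(c(-4, 4)) = 29145 + (1 - 3) = 29145 - 2 = 29143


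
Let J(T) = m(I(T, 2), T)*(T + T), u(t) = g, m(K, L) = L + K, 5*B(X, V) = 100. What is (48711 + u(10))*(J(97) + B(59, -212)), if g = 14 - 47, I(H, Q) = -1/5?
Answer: 4575537288/5 ≈ 9.1511e+8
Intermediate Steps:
I(H, Q) = -⅕ (I(H, Q) = -1*⅕ = -⅕)
B(X, V) = 20 (B(X, V) = (⅕)*100 = 20)
g = -33
m(K, L) = K + L
u(t) = -33
J(T) = 2*T*(-⅕ + T) (J(T) = (-⅕ + T)*(T + T) = (-⅕ + T)*(2*T) = 2*T*(-⅕ + T))
(48711 + u(10))*(J(97) + B(59, -212)) = (48711 - 33)*((⅖)*97*(-1 + 5*97) + 20) = 48678*((⅖)*97*(-1 + 485) + 20) = 48678*((⅖)*97*484 + 20) = 48678*(93896/5 + 20) = 48678*(93996/5) = 4575537288/5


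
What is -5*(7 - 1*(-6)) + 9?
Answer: -56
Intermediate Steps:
-5*(7 - 1*(-6)) + 9 = -5*(7 + 6) + 9 = -5*13 + 9 = -65 + 9 = -56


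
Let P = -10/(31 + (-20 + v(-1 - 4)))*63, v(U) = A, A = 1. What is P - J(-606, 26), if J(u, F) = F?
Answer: -157/2 ≈ -78.500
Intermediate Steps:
v(U) = 1
P = -105/2 (P = -10/(31 + (-20 + 1))*63 = -10/(31 - 19)*63 = -10/12*63 = -10*1/12*63 = -⅚*63 = -105/2 ≈ -52.500)
P - J(-606, 26) = -105/2 - 1*26 = -105/2 - 26 = -157/2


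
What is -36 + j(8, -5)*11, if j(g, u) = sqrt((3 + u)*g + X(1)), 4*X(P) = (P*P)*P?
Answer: -36 + 33*I*sqrt(7)/2 ≈ -36.0 + 43.655*I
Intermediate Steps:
X(P) = P**3/4 (X(P) = ((P*P)*P)/4 = (P**2*P)/4 = P**3/4)
j(g, u) = sqrt(1/4 + g*(3 + u)) (j(g, u) = sqrt((3 + u)*g + (1/4)*1**3) = sqrt(g*(3 + u) + (1/4)*1) = sqrt(g*(3 + u) + 1/4) = sqrt(1/4 + g*(3 + u)))
-36 + j(8, -5)*11 = -36 + (sqrt(1 + 12*8 + 4*8*(-5))/2)*11 = -36 + (sqrt(1 + 96 - 160)/2)*11 = -36 + (sqrt(-63)/2)*11 = -36 + ((3*I*sqrt(7))/2)*11 = -36 + (3*I*sqrt(7)/2)*11 = -36 + 33*I*sqrt(7)/2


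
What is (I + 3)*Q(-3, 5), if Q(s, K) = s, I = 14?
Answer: -51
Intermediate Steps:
(I + 3)*Q(-3, 5) = (14 + 3)*(-3) = 17*(-3) = -51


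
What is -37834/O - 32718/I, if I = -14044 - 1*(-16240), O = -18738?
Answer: -14721845/1143018 ≈ -12.880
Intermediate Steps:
I = 2196 (I = -14044 + 16240 = 2196)
-37834/O - 32718/I = -37834/(-18738) - 32718/2196 = -37834*(-1/18738) - 32718*1/2196 = 18917/9369 - 5453/366 = -14721845/1143018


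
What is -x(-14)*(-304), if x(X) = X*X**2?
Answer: -834176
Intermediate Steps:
x(X) = X**3
-x(-14)*(-304) = -(-14)**3*(-304) = -(-2744)*(-304) = -1*834176 = -834176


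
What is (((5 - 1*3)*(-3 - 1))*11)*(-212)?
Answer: 18656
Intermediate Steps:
(((5 - 1*3)*(-3 - 1))*11)*(-212) = (((5 - 3)*(-4))*11)*(-212) = ((2*(-4))*11)*(-212) = -8*11*(-212) = -88*(-212) = 18656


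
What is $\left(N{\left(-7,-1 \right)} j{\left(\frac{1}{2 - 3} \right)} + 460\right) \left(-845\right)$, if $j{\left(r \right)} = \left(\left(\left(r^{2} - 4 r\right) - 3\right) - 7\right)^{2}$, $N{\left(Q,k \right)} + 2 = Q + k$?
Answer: $-177450$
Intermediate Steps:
$N{\left(Q,k \right)} = -2 + Q + k$ ($N{\left(Q,k \right)} = -2 + \left(Q + k\right) = -2 + Q + k$)
$j{\left(r \right)} = \left(-10 + r^{2} - 4 r\right)^{2}$ ($j{\left(r \right)} = \left(\left(-3 + r^{2} - 4 r\right) - 7\right)^{2} = \left(-10 + r^{2} - 4 r\right)^{2}$)
$\left(N{\left(-7,-1 \right)} j{\left(\frac{1}{2 - 3} \right)} + 460\right) \left(-845\right) = \left(\left(-2 - 7 - 1\right) \left(10 - \left(\frac{1}{2 - 3}\right)^{2} + \frac{4}{2 - 3}\right)^{2} + 460\right) \left(-845\right) = \left(- 10 \left(10 - \left(\frac{1}{-1}\right)^{2} + \frac{4}{-1}\right)^{2} + 460\right) \left(-845\right) = \left(- 10 \left(10 - \left(-1\right)^{2} + 4 \left(-1\right)\right)^{2} + 460\right) \left(-845\right) = \left(- 10 \left(10 - 1 - 4\right)^{2} + 460\right) \left(-845\right) = \left(- 10 \cdot 5^{2} + 460\right) \left(-845\right) = \left(\left(-10\right) 25 + 460\right) \left(-845\right) = \left(-250 + 460\right) \left(-845\right) = 210 \left(-845\right) = -177450$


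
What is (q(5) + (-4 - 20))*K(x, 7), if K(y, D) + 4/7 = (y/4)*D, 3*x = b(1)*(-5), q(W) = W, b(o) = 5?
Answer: 24187/84 ≈ 287.94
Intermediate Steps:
x = -25/3 (x = (5*(-5))/3 = (⅓)*(-25) = -25/3 ≈ -8.3333)
K(y, D) = -4/7 + D*y/4 (K(y, D) = -4/7 + (y/4)*D = -4/7 + D*y/4)
(q(5) + (-4 - 20))*K(x, 7) = (5 + (-4 - 20))*(-4/7 + (¼)*7*(-25/3)) = (5 - 24)*(-4/7 - 175/12) = -19*(-1273/84) = 24187/84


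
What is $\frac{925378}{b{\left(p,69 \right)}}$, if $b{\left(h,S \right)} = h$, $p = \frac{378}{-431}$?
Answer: $- \frac{199418959}{189} \approx -1.0551 \cdot 10^{6}$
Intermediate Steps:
$p = - \frac{378}{431}$ ($p = 378 \left(- \frac{1}{431}\right) = - \frac{378}{431} \approx -0.87703$)
$\frac{925378}{b{\left(p,69 \right)}} = \frac{925378}{- \frac{378}{431}} = 925378 \left(- \frac{431}{378}\right) = - \frac{199418959}{189}$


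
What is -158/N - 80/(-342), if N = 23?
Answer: -26098/3933 ≈ -6.6357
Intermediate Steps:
-158/N - 80/(-342) = -158/23 - 80/(-342) = -158*1/23 - 80*(-1/342) = -158/23 + 40/171 = -26098/3933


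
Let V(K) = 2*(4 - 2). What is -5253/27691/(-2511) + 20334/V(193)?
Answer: 235644293791/46354734 ≈ 5083.5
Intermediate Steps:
V(K) = 4 (V(K) = 2*2 = 4)
-5253/27691/(-2511) + 20334/V(193) = -5253/27691/(-2511) + 20334/4 = -5253*1/27691*(-1/2511) + 20334*(¼) = -5253/27691*(-1/2511) + 10167/2 = 1751/23177367 + 10167/2 = 235644293791/46354734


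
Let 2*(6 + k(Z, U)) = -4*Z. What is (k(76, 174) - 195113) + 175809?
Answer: -19462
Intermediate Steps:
k(Z, U) = -6 - 2*Z (k(Z, U) = -6 + (-4*Z)/2 = -6 - 2*Z)
(k(76, 174) - 195113) + 175809 = ((-6 - 2*76) - 195113) + 175809 = ((-6 - 152) - 195113) + 175809 = (-158 - 195113) + 175809 = -195271 + 175809 = -19462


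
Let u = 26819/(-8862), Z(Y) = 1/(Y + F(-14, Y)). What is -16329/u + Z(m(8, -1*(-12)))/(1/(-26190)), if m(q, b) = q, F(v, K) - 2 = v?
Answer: 640610001/53638 ≈ 11943.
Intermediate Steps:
F(v, K) = 2 + v
Z(Y) = 1/(-12 + Y) (Z(Y) = 1/(Y + (2 - 14)) = 1/(Y - 12) = 1/(-12 + Y))
u = -26819/8862 (u = 26819*(-1/8862) = -26819/8862 ≈ -3.0263)
-16329/u + Z(m(8, -1*(-12)))/(1/(-26190)) = -16329/(-26819/8862) + 1/((-12 + 8)*(1/(-26190))) = -16329*(-8862/26819) + 1/((-4)*(-1/26190)) = 144707598/26819 - ¼*(-26190) = 144707598/26819 + 13095/2 = 640610001/53638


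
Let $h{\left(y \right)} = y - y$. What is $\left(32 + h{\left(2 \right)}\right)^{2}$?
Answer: $1024$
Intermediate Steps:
$h{\left(y \right)} = 0$
$\left(32 + h{\left(2 \right)}\right)^{2} = \left(32 + 0\right)^{2} = 32^{2} = 1024$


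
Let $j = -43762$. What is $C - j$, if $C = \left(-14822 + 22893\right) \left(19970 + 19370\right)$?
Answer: $317556902$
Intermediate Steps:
$C = 317513140$ ($C = 8071 \cdot 39340 = 317513140$)
$C - j = 317513140 - -43762 = 317513140 + 43762 = 317556902$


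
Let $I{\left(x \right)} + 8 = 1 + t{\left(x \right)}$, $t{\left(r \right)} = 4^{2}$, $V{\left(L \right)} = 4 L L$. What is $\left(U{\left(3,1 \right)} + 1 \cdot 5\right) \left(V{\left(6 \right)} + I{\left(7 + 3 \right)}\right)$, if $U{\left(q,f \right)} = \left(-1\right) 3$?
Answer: $306$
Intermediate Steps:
$U{\left(q,f \right)} = -3$
$V{\left(L \right)} = 4 L^{2}$
$t{\left(r \right)} = 16$
$I{\left(x \right)} = 9$ ($I{\left(x \right)} = -8 + \left(1 + 16\right) = -8 + 17 = 9$)
$\left(U{\left(3,1 \right)} + 1 \cdot 5\right) \left(V{\left(6 \right)} + I{\left(7 + 3 \right)}\right) = \left(-3 + 1 \cdot 5\right) \left(4 \cdot 6^{2} + 9\right) = \left(-3 + 5\right) \left(4 \cdot 36 + 9\right) = 2 \left(144 + 9\right) = 2 \cdot 153 = 306$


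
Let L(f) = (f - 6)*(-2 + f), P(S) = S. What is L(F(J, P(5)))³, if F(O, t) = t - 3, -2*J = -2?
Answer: 0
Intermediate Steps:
J = 1 (J = -½*(-2) = 1)
F(O, t) = -3 + t
L(f) = (-6 + f)*(-2 + f)
L(F(J, P(5)))³ = (12 + (-3 + 5)² - 8*(-3 + 5))³ = (12 + 2² - 8*2)³ = (12 + 4 - 16)³ = 0³ = 0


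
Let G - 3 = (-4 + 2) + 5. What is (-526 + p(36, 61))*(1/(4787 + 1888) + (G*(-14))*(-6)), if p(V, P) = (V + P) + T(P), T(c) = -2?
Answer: -1449970631/6675 ≈ -2.1722e+5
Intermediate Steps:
G = 6 (G = 3 + ((-4 + 2) + 5) = 3 + (-2 + 5) = 3 + 3 = 6)
p(V, P) = -2 + P + V (p(V, P) = (V + P) - 2 = (P + V) - 2 = -2 + P + V)
(-526 + p(36, 61))*(1/(4787 + 1888) + (G*(-14))*(-6)) = (-526 + (-2 + 61 + 36))*(1/(4787 + 1888) + (6*(-14))*(-6)) = (-526 + 95)*(1/6675 - 84*(-6)) = -431*(1/6675 + 504) = -431*3364201/6675 = -1449970631/6675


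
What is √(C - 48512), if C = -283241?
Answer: I*√331753 ≈ 575.98*I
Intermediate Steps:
√(C - 48512) = √(-283241 - 48512) = √(-331753) = I*√331753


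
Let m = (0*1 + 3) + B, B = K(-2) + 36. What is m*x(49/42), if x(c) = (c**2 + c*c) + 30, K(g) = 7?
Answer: 13547/9 ≈ 1505.2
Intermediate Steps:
x(c) = 30 + 2*c**2 (x(c) = (c**2 + c**2) + 30 = 2*c**2 + 30 = 30 + 2*c**2)
B = 43 (B = 7 + 36 = 43)
m = 46 (m = (0*1 + 3) + 43 = (0 + 3) + 43 = 3 + 43 = 46)
m*x(49/42) = 46*(30 + 2*(49/42)**2) = 46*(30 + 2*(49*(1/42))**2) = 46*(30 + 2*(7/6)**2) = 46*(30 + 2*(49/36)) = 46*(30 + 49/18) = 46*(589/18) = 13547/9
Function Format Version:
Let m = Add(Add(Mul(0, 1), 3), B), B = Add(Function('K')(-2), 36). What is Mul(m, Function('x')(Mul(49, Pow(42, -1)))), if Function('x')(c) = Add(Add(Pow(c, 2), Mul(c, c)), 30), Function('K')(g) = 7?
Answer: Rational(13547, 9) ≈ 1505.2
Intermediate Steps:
Function('x')(c) = Add(30, Mul(2, Pow(c, 2))) (Function('x')(c) = Add(Add(Pow(c, 2), Pow(c, 2)), 30) = Add(Mul(2, Pow(c, 2)), 30) = Add(30, Mul(2, Pow(c, 2))))
B = 43 (B = Add(7, 36) = 43)
m = 46 (m = Add(Add(Mul(0, 1), 3), 43) = Add(Add(0, 3), 43) = Add(3, 43) = 46)
Mul(m, Function('x')(Mul(49, Pow(42, -1)))) = Mul(46, Add(30, Mul(2, Pow(Mul(49, Pow(42, -1)), 2)))) = Mul(46, Add(30, Mul(2, Pow(Mul(49, Rational(1, 42)), 2)))) = Mul(46, Add(30, Mul(2, Pow(Rational(7, 6), 2)))) = Mul(46, Add(30, Mul(2, Rational(49, 36)))) = Mul(46, Add(30, Rational(49, 18))) = Mul(46, Rational(589, 18)) = Rational(13547, 9)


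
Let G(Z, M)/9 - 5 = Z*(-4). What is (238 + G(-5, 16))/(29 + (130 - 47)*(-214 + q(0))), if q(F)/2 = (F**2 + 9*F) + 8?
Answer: -463/16405 ≈ -0.028223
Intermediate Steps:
G(Z, M) = 45 - 36*Z (G(Z, M) = 45 + 9*(Z*(-4)) = 45 + 9*(-4*Z) = 45 - 36*Z)
q(F) = 16 + 2*F**2 + 18*F (q(F) = 2*((F**2 + 9*F) + 8) = 2*(8 + F**2 + 9*F) = 16 + 2*F**2 + 18*F)
(238 + G(-5, 16))/(29 + (130 - 47)*(-214 + q(0))) = (238 + (45 - 36*(-5)))/(29 + (130 - 47)*(-214 + (16 + 2*0**2 + 18*0))) = (238 + (45 + 180))/(29 + 83*(-214 + (16 + 2*0 + 0))) = (238 + 225)/(29 + 83*(-214 + (16 + 0 + 0))) = 463/(29 + 83*(-214 + 16)) = 463/(29 + 83*(-198)) = 463/(29 - 16434) = 463/(-16405) = 463*(-1/16405) = -463/16405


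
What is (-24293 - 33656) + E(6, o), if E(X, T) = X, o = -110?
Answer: -57943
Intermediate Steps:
(-24293 - 33656) + E(6, o) = (-24293 - 33656) + 6 = -57949 + 6 = -57943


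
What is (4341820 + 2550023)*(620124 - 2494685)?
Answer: -12919180105923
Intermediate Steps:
(4341820 + 2550023)*(620124 - 2494685) = 6891843*(-1874561) = -12919180105923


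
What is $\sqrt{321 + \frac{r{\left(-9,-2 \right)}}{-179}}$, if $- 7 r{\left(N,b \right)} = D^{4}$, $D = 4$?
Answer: $\frac{\sqrt{504293657}}{1253} \approx 17.922$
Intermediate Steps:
$r{\left(N,b \right)} = - \frac{256}{7}$ ($r{\left(N,b \right)} = - \frac{4^{4}}{7} = \left(- \frac{1}{7}\right) 256 = - \frac{256}{7}$)
$\sqrt{321 + \frac{r{\left(-9,-2 \right)}}{-179}} = \sqrt{321 - \frac{256}{7 \left(-179\right)}} = \sqrt{321 - - \frac{256}{1253}} = \sqrt{321 + \frac{256}{1253}} = \sqrt{\frac{402469}{1253}} = \frac{\sqrt{504293657}}{1253}$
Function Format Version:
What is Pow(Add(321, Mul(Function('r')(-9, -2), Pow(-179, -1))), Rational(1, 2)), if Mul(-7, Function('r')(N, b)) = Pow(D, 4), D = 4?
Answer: Mul(Rational(1, 1253), Pow(504293657, Rational(1, 2))) ≈ 17.922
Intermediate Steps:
Function('r')(N, b) = Rational(-256, 7) (Function('r')(N, b) = Mul(Rational(-1, 7), Pow(4, 4)) = Mul(Rational(-1, 7), 256) = Rational(-256, 7))
Pow(Add(321, Mul(Function('r')(-9, -2), Pow(-179, -1))), Rational(1, 2)) = Pow(Add(321, Mul(Rational(-256, 7), Pow(-179, -1))), Rational(1, 2)) = Pow(Add(321, Mul(Rational(-256, 7), Rational(-1, 179))), Rational(1, 2)) = Pow(Add(321, Rational(256, 1253)), Rational(1, 2)) = Pow(Rational(402469, 1253), Rational(1, 2)) = Mul(Rational(1, 1253), Pow(504293657, Rational(1, 2)))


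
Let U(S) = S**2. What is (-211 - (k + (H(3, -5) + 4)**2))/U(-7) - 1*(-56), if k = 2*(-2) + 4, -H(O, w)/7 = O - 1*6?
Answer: 1908/49 ≈ 38.939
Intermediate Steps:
H(O, w) = 42 - 7*O (H(O, w) = -7*(O - 1*6) = -7*(O - 6) = -7*(-6 + O) = 42 - 7*O)
k = 0 (k = -4 + 4 = 0)
(-211 - (k + (H(3, -5) + 4)**2))/U(-7) - 1*(-56) = (-211 - (0 + ((42 - 7*3) + 4)**2))/((-7)**2) - 1*(-56) = (-211 - (0 + ((42 - 21) + 4)**2))/49 + 56 = (-211 - (0 + (21 + 4)**2))*(1/49) + 56 = (-211 - (0 + 25**2))*(1/49) + 56 = (-211 - (0 + 625))*(1/49) + 56 = (-211 - 1*625)*(1/49) + 56 = (-211 - 625)*(1/49) + 56 = -836*1/49 + 56 = -836/49 + 56 = 1908/49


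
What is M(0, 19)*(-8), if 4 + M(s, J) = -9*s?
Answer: 32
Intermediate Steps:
M(s, J) = -4 - 9*s
M(0, 19)*(-8) = (-4 - 9*0)*(-8) = (-4 + 0)*(-8) = -4*(-8) = 32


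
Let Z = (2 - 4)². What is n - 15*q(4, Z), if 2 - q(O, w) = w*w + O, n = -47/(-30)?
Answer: 8147/30 ≈ 271.57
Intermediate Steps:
n = 47/30 (n = -47*(-1/30) = 47/30 ≈ 1.5667)
Z = 4 (Z = (-2)² = 4)
q(O, w) = 2 - O - w² (q(O, w) = 2 - (w*w + O) = 2 - (w² + O) = 2 - (O + w²) = 2 + (-O - w²) = 2 - O - w²)
n - 15*q(4, Z) = 47/30 - 15*(2 - 1*4 - 1*4²) = 47/30 - 15*(2 - 4 - 1*16) = 47/30 - 15*(2 - 4 - 16) = 47/30 - 15*(-18) = 47/30 + 270 = 8147/30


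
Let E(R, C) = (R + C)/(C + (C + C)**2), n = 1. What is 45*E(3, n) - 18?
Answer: 18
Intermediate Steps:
E(R, C) = (C + R)/(C + 4*C**2) (E(R, C) = (C + R)/(C + (2*C)**2) = (C + R)/(C + 4*C**2))
45*E(3, n) - 18 = 45*((1 + 3)/(1*(1 + 4*1))) - 18 = 45*(1*4/(1 + 4)) - 18 = 45*(1*4/5) - 18 = 45*(1*(1/5)*4) - 18 = 45*(4/5) - 18 = 36 - 18 = 18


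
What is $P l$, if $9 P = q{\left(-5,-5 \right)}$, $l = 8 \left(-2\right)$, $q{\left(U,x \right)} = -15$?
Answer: $\frac{80}{3} \approx 26.667$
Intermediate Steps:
$l = -16$
$P = - \frac{5}{3}$ ($P = \frac{1}{9} \left(-15\right) = - \frac{5}{3} \approx -1.6667$)
$P l = \left(- \frac{5}{3}\right) \left(-16\right) = \frac{80}{3}$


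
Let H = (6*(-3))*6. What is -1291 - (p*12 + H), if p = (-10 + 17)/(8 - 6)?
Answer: -1225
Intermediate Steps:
H = -108 (H = -18*6 = -108)
p = 7/2 ≈ 3.5000
-1291 - (p*12 + H) = -1291 - ((7/2)*12 - 108) = -1291 - (42 - 108) = -1291 - 1*(-66) = -1291 + 66 = -1225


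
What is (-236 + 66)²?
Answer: 28900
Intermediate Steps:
(-236 + 66)² = (-170)² = 28900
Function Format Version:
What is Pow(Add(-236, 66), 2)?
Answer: 28900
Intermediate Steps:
Pow(Add(-236, 66), 2) = Pow(-170, 2) = 28900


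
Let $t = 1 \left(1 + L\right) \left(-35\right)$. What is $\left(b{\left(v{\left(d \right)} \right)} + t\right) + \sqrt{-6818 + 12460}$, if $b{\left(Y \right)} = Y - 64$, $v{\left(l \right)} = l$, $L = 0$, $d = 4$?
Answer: $-95 + \sqrt{5642} \approx -19.887$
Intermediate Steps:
$t = -35$ ($t = 1 \left(1 + 0\right) \left(-35\right) = 1 \cdot 1 \left(-35\right) = 1 \left(-35\right) = -35$)
$b{\left(Y \right)} = -64 + Y$ ($b{\left(Y \right)} = Y - 64 = -64 + Y$)
$\left(b{\left(v{\left(d \right)} \right)} + t\right) + \sqrt{-6818 + 12460} = \left(\left(-64 + 4\right) - 35\right) + \sqrt{-6818 + 12460} = \left(-60 - 35\right) + \sqrt{5642} = -95 + \sqrt{5642}$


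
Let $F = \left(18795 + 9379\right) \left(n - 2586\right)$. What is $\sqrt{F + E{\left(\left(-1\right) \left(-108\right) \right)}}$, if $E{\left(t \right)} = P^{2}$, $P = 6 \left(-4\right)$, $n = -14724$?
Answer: $2 i \sqrt{121922841} \approx 22084.0 i$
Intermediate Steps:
$P = -24$
$E{\left(t \right)} = 576$ ($E{\left(t \right)} = \left(-24\right)^{2} = 576$)
$F = -487691940$ ($F = \left(18795 + 9379\right) \left(-14724 - 2586\right) = 28174 \left(-17310\right) = -487691940$)
$\sqrt{F + E{\left(\left(-1\right) \left(-108\right) \right)}} = \sqrt{-487691940 + 576} = \sqrt{-487691364} = 2 i \sqrt{121922841}$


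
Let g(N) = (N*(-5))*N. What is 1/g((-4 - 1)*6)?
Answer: -1/4500 ≈ -0.00022222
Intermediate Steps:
g(N) = -5*N**2 (g(N) = (-5*N)*N = -5*N**2)
1/g((-4 - 1)*6) = 1/(-5*36*(-4 - 1)**2) = 1/(-5*(-5*6)**2) = 1/(-5*(-30)**2) = 1/(-5*900) = 1/(-4500) = -1/4500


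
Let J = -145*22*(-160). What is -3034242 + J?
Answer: -2523842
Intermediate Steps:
J = 510400 (J = -3190*(-160) = 510400)
-3034242 + J = -3034242 + 510400 = -2523842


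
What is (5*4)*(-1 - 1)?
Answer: -40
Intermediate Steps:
(5*4)*(-1 - 1) = 20*(-2) = -40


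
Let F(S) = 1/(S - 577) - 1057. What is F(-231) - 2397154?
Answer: -1937754489/808 ≈ -2.3982e+6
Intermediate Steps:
F(S) = -1057 + 1/(-577 + S) (F(S) = 1/(-577 + S) - 1057 = -1057 + 1/(-577 + S))
F(-231) - 2397154 = (609890 - 1057*(-231))/(-577 - 231) - 2397154 = (609890 + 244167)/(-808) - 2397154 = -1/808*854057 - 2397154 = -854057/808 - 2397154 = -1937754489/808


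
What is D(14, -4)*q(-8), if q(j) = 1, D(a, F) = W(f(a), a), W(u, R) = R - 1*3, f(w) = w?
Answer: 11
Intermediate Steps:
W(u, R) = -3 + R (W(u, R) = R - 3 = -3 + R)
D(a, F) = -3 + a
D(14, -4)*q(-8) = (-3 + 14)*1 = 11*1 = 11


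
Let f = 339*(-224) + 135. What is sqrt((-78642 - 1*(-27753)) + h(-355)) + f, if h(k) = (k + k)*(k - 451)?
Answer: -75801 + sqrt(521371) ≈ -75079.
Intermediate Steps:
h(k) = 2*k*(-451 + k) (h(k) = (2*k)*(-451 + k) = 2*k*(-451 + k))
f = -75801 (f = -75936 + 135 = -75801)
sqrt((-78642 - 1*(-27753)) + h(-355)) + f = sqrt((-78642 - 1*(-27753)) + 2*(-355)*(-451 - 355)) - 75801 = sqrt((-78642 + 27753) + 2*(-355)*(-806)) - 75801 = sqrt(-50889 + 572260) - 75801 = sqrt(521371) - 75801 = -75801 + sqrt(521371)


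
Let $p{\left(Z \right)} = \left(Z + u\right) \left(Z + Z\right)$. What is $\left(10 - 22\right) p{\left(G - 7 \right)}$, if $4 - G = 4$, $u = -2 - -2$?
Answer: $-1176$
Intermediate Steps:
$u = 0$ ($u = -2 + 2 = 0$)
$G = 0$ ($G = 4 - 4 = 0$)
$p{\left(Z \right)} = 2 Z^{2}$ ($p{\left(Z \right)} = \left(Z + 0\right) \left(Z + Z\right) = Z 2 Z = 2 Z^{2}$)
$\left(10 - 22\right) p{\left(G - 7 \right)} = \left(10 - 22\right) 2 \left(0 - 7\right)^{2} = - 12 \cdot 2 \left(0 - 7\right)^{2} = - 12 \cdot 2 \left(-7\right)^{2} = - 12 \cdot 2 \cdot 49 = \left(-12\right) 98 = -1176$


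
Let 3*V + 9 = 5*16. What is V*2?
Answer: 142/3 ≈ 47.333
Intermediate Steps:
V = 71/3 (V = -3 + (5*16)/3 = -3 + (⅓)*80 = -3 + 80/3 = 71/3 ≈ 23.667)
V*2 = (71/3)*2 = 142/3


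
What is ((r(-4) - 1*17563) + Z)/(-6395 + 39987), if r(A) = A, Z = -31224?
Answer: -48791/33592 ≈ -1.4525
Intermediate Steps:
((r(-4) - 1*17563) + Z)/(-6395 + 39987) = ((-4 - 1*17563) - 31224)/(-6395 + 39987) = ((-4 - 17563) - 31224)/33592 = (-17567 - 31224)*(1/33592) = -48791*1/33592 = -48791/33592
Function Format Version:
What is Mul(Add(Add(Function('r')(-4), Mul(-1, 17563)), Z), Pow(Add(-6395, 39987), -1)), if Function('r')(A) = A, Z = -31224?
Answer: Rational(-48791, 33592) ≈ -1.4525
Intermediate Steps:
Mul(Add(Add(Function('r')(-4), Mul(-1, 17563)), Z), Pow(Add(-6395, 39987), -1)) = Mul(Add(Add(-4, Mul(-1, 17563)), -31224), Pow(Add(-6395, 39987), -1)) = Mul(Add(Add(-4, -17563), -31224), Pow(33592, -1)) = Mul(Add(-17567, -31224), Rational(1, 33592)) = Mul(-48791, Rational(1, 33592)) = Rational(-48791, 33592)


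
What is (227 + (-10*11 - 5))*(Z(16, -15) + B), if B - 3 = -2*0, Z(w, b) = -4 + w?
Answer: 1680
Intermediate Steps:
B = 3 (B = 3 - 2*0 = 3 + 0 = 3)
(227 + (-10*11 - 5))*(Z(16, -15) + B) = (227 + (-10*11 - 5))*((-4 + 16) + 3) = (227 + (-110 - 5))*(12 + 3) = (227 - 115)*15 = 112*15 = 1680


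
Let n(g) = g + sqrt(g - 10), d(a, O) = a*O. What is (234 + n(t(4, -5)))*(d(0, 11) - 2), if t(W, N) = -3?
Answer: -462 - 2*I*sqrt(13) ≈ -462.0 - 7.2111*I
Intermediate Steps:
d(a, O) = O*a
n(g) = g + sqrt(-10 + g)
(234 + n(t(4, -5)))*(d(0, 11) - 2) = (234 + (-3 + sqrt(-10 - 3)))*(11*0 - 2) = (234 + (-3 + sqrt(-13)))*(0 - 2) = (234 + (-3 + I*sqrt(13)))*(-2) = (231 + I*sqrt(13))*(-2) = -462 - 2*I*sqrt(13)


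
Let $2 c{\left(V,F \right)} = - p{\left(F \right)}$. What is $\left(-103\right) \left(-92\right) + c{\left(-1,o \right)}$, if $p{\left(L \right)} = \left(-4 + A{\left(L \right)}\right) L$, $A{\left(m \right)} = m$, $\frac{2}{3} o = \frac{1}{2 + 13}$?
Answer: $\frac{1895239}{200} \approx 9476.2$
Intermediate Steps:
$o = \frac{1}{10}$ ($o = \frac{3}{2 \left(2 + 13\right)} = \frac{3}{2 \cdot 15} = \frac{3}{2} \cdot \frac{1}{15} = \frac{1}{10} \approx 0.1$)
$p{\left(L \right)} = L \left(-4 + L\right)$ ($p{\left(L \right)} = \left(-4 + L\right) L = L \left(-4 + L\right)$)
$c{\left(V,F \right)} = - \frac{F \left(-4 + F\right)}{2}$ ($c{\left(V,F \right)} = \frac{\left(-1\right) F \left(-4 + F\right)}{2} = - \frac{F \left(-4 + F\right)}{2}$)
$\left(-103\right) \left(-92\right) + c{\left(-1,o \right)} = \left(-103\right) \left(-92\right) + \frac{1}{2} \cdot \frac{1}{10} \left(4 - \frac{1}{10}\right) = 9476 + \frac{1}{2} \cdot \frac{1}{10} \left(4 - \frac{1}{10}\right) = 9476 + \frac{1}{2} \cdot \frac{1}{10} \cdot \frac{39}{10} = 9476 + \frac{39}{200} = \frac{1895239}{200}$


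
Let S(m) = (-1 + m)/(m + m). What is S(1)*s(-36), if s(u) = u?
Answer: 0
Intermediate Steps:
S(m) = (-1 + m)/(2*m) (S(m) = (-1 + m)/((2*m)) = (-1 + m)*(1/(2*m)) = (-1 + m)/(2*m))
S(1)*s(-36) = ((½)*(-1 + 1)/1)*(-36) = ((½)*1*0)*(-36) = 0*(-36) = 0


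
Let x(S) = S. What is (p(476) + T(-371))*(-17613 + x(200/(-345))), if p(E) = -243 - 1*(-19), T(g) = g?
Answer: 723125515/69 ≈ 1.0480e+7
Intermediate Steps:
p(E) = -224 (p(E) = -243 + 19 = -224)
(p(476) + T(-371))*(-17613 + x(200/(-345))) = (-224 - 371)*(-17613 + 200/(-345)) = -595*(-17613 + 200*(-1/345)) = -595*(-17613 - 40/69) = -595*(-1215337/69) = 723125515/69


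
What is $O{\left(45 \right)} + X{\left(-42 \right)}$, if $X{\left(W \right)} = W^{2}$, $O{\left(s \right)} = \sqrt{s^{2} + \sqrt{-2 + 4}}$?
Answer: $1764 + \sqrt{2025 + \sqrt{2}} \approx 1809.0$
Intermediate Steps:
$O{\left(s \right)} = \sqrt{\sqrt{2} + s^{2}}$ ($O{\left(s \right)} = \sqrt{s^{2} + \sqrt{2}} = \sqrt{\sqrt{2} + s^{2}}$)
$O{\left(45 \right)} + X{\left(-42 \right)} = \sqrt{\sqrt{2} + 45^{2}} + \left(-42\right)^{2} = \sqrt{\sqrt{2} + 2025} + 1764 = \sqrt{2025 + \sqrt{2}} + 1764 = 1764 + \sqrt{2025 + \sqrt{2}}$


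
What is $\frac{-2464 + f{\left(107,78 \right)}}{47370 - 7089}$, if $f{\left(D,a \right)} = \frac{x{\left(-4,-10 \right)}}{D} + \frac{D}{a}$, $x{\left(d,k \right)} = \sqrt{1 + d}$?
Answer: $- \frac{192085}{3141918} + \frac{i \sqrt{3}}{4310067} \approx -0.061136 + 4.0186 \cdot 10^{-7} i$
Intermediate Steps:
$f{\left(D,a \right)} = \frac{D}{a} + \frac{i \sqrt{3}}{D}$ ($f{\left(D,a \right)} = \frac{\sqrt{1 - 4}}{D} + \frac{D}{a} = \frac{\sqrt{-3}}{D} + \frac{D}{a} = \frac{i \sqrt{3}}{D} + \frac{D}{a} = \frac{D}{a} + \frac{i \sqrt{3}}{D}$)
$\frac{-2464 + f{\left(107,78 \right)}}{47370 - 7089} = \frac{-2464 + \left(\frac{107}{78} + \frac{i \sqrt{3}}{107}\right)}{47370 - 7089} = \frac{-2464 + \left(107 \cdot \frac{1}{78} + i \sqrt{3} \cdot \frac{1}{107}\right)}{40281} = \left(-2464 + \left(\frac{107}{78} + \frac{i \sqrt{3}}{107}\right)\right) \frac{1}{40281} = \left(- \frac{192085}{78} + \frac{i \sqrt{3}}{107}\right) \frac{1}{40281} = - \frac{192085}{3141918} + \frac{i \sqrt{3}}{4310067}$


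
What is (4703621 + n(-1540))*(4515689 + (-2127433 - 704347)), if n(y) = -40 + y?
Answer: 7917809158269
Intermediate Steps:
(4703621 + n(-1540))*(4515689 + (-2127433 - 704347)) = (4703621 + (-40 - 1540))*(4515689 + (-2127433 - 704347)) = (4703621 - 1580)*(4515689 - 2831780) = 4702041*1683909 = 7917809158269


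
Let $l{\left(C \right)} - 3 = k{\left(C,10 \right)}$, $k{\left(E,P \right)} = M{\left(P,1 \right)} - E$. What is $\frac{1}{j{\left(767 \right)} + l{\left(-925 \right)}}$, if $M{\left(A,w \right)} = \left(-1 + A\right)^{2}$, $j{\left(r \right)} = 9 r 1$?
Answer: $\frac{1}{7912} \approx 0.00012639$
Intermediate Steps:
$j{\left(r \right)} = 9 r$
$k{\left(E,P \right)} = \left(-1 + P\right)^{2} - E$
$l{\left(C \right)} = 84 - C$ ($l{\left(C \right)} = 3 - \left(C - \left(-1 + 10\right)^{2}\right) = 3 - \left(-81 + C\right) = 84 - C$)
$\frac{1}{j{\left(767 \right)} + l{\left(-925 \right)}} = \frac{1}{9 \cdot 767 + \left(84 - -925\right)} = \frac{1}{6903 + \left(84 + 925\right)} = \frac{1}{6903 + 1009} = \frac{1}{7912}$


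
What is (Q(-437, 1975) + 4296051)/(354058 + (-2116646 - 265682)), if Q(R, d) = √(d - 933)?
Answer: -1432017/676090 - √1042/2028270 ≈ -2.1181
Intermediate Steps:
Q(R, d) = √(-933 + d)
(Q(-437, 1975) + 4296051)/(354058 + (-2116646 - 265682)) = (√(-933 + 1975) + 4296051)/(354058 + (-2116646 - 265682)) = (√1042 + 4296051)/(354058 - 2382328) = (4296051 + √1042)/(-2028270) = (4296051 + √1042)*(-1/2028270) = -1432017/676090 - √1042/2028270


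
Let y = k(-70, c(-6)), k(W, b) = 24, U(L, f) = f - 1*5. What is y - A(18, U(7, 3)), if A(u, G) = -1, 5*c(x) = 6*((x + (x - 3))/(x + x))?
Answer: 25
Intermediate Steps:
c(x) = 3*(-3 + 2*x)/(5*x) (c(x) = (6*((x + (x - 3))/(x + x)))/5 = (6*((x + (-3 + x))/((2*x))))/5 = (6*((-3 + 2*x)*(1/(2*x))))/5 = (6*((-3 + 2*x)/(2*x)))/5 = (3*(-3 + 2*x)/x)/5 = 3*(-3 + 2*x)/(5*x))
U(L, f) = -5 + f (U(L, f) = f - 5 = -5 + f)
y = 24
y - A(18, U(7, 3)) = 24 - 1*(-1) = 24 + 1 = 25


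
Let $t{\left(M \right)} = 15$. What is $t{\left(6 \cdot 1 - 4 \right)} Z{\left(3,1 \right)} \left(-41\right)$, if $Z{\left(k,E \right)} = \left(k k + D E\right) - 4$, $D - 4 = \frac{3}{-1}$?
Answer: $-3690$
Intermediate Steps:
$D = 1$ ($D = 4 + \frac{3}{-1} = 4 + 3 \left(-1\right) = 4 - 3 = 1$)
$Z{\left(k,E \right)} = -4 + E + k^{2}$ ($Z{\left(k,E \right)} = \left(k k + 1 E\right) - 4 = \left(k^{2} + E\right) - 4 = \left(E + k^{2}\right) - 4 = -4 + E + k^{2}$)
$t{\left(6 \cdot 1 - 4 \right)} Z{\left(3,1 \right)} \left(-41\right) = 15 \left(-4 + 1 + 3^{2}\right) \left(-41\right) = 15 \left(-4 + 1 + 9\right) \left(-41\right) = 15 \cdot 6 \left(-41\right) = 15 \left(-246\right) = -3690$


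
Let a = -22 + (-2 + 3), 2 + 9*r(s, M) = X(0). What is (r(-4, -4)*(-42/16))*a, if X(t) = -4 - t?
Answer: -147/4 ≈ -36.750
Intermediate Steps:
r(s, M) = -⅔ (r(s, M) = -2/9 + (-4 - 1*0)/9 = -2/9 + (-4 + 0)/9 = -2/9 + (⅑)*(-4) = -2/9 - 4/9 = -⅔)
a = -21 (a = -22 + 1 = -21)
(r(-4, -4)*(-42/16))*a = -(-28)/16*(-21) = -⅔*(-21/8)*(-21) = (7/4)*(-21) = -147/4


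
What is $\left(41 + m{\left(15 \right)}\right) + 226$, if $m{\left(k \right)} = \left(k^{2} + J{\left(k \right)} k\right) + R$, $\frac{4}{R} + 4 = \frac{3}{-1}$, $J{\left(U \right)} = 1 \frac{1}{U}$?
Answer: $\frac{3447}{7} \approx 492.43$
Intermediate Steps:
$J{\left(U \right)} = \frac{1}{U}$
$R = - \frac{4}{7}$ ($R = \frac{4}{-4 + \frac{3}{-1}} = \frac{4}{-4 + 3 \left(-1\right)} = \frac{4}{-4 - 3} = \frac{4}{-7} = 4 \left(- \frac{1}{7}\right) = - \frac{4}{7} \approx -0.57143$)
$m{\left(k \right)} = \frac{3}{7} + k^{2}$ ($m{\left(k \right)} = \left(k^{2} + \frac{k}{k}\right) - \frac{4}{7} = \left(k^{2} + 1\right) - \frac{4}{7} = \left(1 + k^{2}\right) - \frac{4}{7} = \frac{3}{7} + k^{2}$)
$\left(41 + m{\left(15 \right)}\right) + 226 = \left(41 + \left(\frac{3}{7} + 15^{2}\right)\right) + 226 = \left(41 + \left(\frac{3}{7} + 225\right)\right) + 226 = \left(41 + \frac{1578}{7}\right) + 226 = \frac{1865}{7} + 226 = \frac{3447}{7}$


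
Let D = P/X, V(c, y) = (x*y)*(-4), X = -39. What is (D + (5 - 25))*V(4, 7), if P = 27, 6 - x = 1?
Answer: 37660/13 ≈ 2896.9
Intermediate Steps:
x = 5 (x = 6 - 1*1 = 6 - 1 = 5)
V(c, y) = -20*y (V(c, y) = (5*y)*(-4) = -20*y)
D = -9/13 (D = 27/(-39) = 27*(-1/39) = -9/13 ≈ -0.69231)
(D + (5 - 25))*V(4, 7) = (-9/13 + (5 - 25))*(-20*7) = (-9/13 - 20)*(-140) = -269/13*(-140) = 37660/13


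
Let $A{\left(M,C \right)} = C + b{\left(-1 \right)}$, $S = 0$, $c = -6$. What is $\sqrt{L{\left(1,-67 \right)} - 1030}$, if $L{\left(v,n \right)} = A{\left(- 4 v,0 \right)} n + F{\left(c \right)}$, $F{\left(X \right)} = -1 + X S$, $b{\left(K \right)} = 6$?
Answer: $i \sqrt{1433} \approx 37.855 i$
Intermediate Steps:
$A{\left(M,C \right)} = 6 + C$ ($A{\left(M,C \right)} = C + 6 = 6 + C$)
$F{\left(X \right)} = -1$ ($F{\left(X \right)} = -1 + X 0 = -1 + 0 = -1$)
$L{\left(v,n \right)} = -1 + 6 n$ ($L{\left(v,n \right)} = \left(6 + 0\right) n - 1 = 6 n - 1 = -1 + 6 n$)
$\sqrt{L{\left(1,-67 \right)} - 1030} = \sqrt{\left(-1 + 6 \left(-67\right)\right) - 1030} = \sqrt{\left(-1 - 402\right) - 1030} = \sqrt{-403 - 1030} = \sqrt{-1433} = i \sqrt{1433}$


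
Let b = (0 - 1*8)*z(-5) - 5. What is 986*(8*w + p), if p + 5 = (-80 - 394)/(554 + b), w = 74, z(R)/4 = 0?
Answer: 105761318/183 ≈ 5.7793e+5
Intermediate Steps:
z(R) = 0 (z(R) = 4*0 = 0)
b = -5 (b = (0 - 1*8)*0 - 5 = (0 - 8)*0 - 5 = -8*0 - 5 = 0 - 5 = -5)
p = -1073/183 (p = -5 + (-80 - 394)/(554 - 5) = -5 - 474/549 = -5 - 474*1/549 = -5 - 158/183 = -1073/183 ≈ -5.8634)
986*(8*w + p) = 986*(8*74 - 1073/183) = 986*(592 - 1073/183) = 986*(107263/183) = 105761318/183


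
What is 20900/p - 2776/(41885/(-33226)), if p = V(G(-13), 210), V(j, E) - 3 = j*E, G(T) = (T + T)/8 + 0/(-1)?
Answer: 123597082984/56921715 ≈ 2171.4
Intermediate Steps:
G(T) = T/4 (G(T) = (2*T)*(⅛) + 0*(-1) = T/4 + 0 = T/4)
V(j, E) = 3 + E*j (V(j, E) = 3 + j*E = 3 + E*j)
p = -1359/2 (p = 3 + 210*((¼)*(-13)) = 3 + 210*(-13/4) = 3 - 1365/2 = -1359/2 ≈ -679.50)
20900/p - 2776/(41885/(-33226)) = 20900/(-1359/2) - 2776/(41885/(-33226)) = 20900*(-2/1359) - 2776/(41885*(-1/33226)) = -41800/1359 - 2776/(-41885/33226) = -41800/1359 - 2776*(-33226/41885) = -41800/1359 + 92235376/41885 = 123597082984/56921715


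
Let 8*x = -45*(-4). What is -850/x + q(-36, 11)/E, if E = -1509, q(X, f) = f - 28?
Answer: -170969/4527 ≈ -37.766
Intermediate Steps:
q(X, f) = -28 + f
x = 45/2 (x = (-45*(-4))/8 = (⅛)*180 = 45/2 ≈ 22.500)
-850/x + q(-36, 11)/E = -850/45/2 + (-28 + 11)/(-1509) = -850*2/45 - 17*(-1/1509) = -340/9 + 17/1509 = -170969/4527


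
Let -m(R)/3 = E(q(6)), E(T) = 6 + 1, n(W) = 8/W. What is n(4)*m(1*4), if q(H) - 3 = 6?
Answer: -42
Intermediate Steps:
q(H) = 9 (q(H) = 3 + 6 = 9)
E(T) = 7
m(R) = -21 (m(R) = -3*7 = -21)
n(4)*m(1*4) = (8/4)*(-21) = (8*(¼))*(-21) = 2*(-21) = -42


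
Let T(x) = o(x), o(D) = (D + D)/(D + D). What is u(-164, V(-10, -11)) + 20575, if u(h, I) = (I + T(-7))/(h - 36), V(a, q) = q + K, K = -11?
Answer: 4115021/200 ≈ 20575.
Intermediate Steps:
o(D) = 1 (o(D) = (2*D)/((2*D)) = (2*D)*(1/(2*D)) = 1)
T(x) = 1
V(a, q) = -11 + q (V(a, q) = q - 11 = -11 + q)
u(h, I) = (1 + I)/(-36 + h) (u(h, I) = (I + 1)/(h - 36) = (1 + I)/(-36 + h))
u(-164, V(-10, -11)) + 20575 = (1 + (-11 - 11))/(-36 - 164) + 20575 = (1 - 22)/(-200) + 20575 = -1/200*(-21) + 20575 = 21/200 + 20575 = 4115021/200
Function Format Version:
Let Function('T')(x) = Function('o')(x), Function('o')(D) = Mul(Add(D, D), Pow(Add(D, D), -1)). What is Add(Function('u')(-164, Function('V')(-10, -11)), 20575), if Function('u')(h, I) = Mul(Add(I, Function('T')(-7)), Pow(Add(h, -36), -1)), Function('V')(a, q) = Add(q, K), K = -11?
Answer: Rational(4115021, 200) ≈ 20575.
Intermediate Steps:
Function('o')(D) = 1 (Function('o')(D) = Mul(Mul(2, D), Pow(Mul(2, D), -1)) = Mul(Mul(2, D), Mul(Rational(1, 2), Pow(D, -1))) = 1)
Function('T')(x) = 1
Function('V')(a, q) = Add(-11, q) (Function('V')(a, q) = Add(q, -11) = Add(-11, q))
Function('u')(h, I) = Mul(Pow(Add(-36, h), -1), Add(1, I)) (Function('u')(h, I) = Mul(Add(I, 1), Pow(Add(h, -36), -1)) = Mul(Add(1, I), Pow(Add(-36, h), -1)) = Mul(Pow(Add(-36, h), -1), Add(1, I)))
Add(Function('u')(-164, Function('V')(-10, -11)), 20575) = Add(Mul(Pow(Add(-36, -164), -1), Add(1, Add(-11, -11))), 20575) = Add(Mul(Pow(-200, -1), Add(1, -22)), 20575) = Add(Mul(Rational(-1, 200), -21), 20575) = Add(Rational(21, 200), 20575) = Rational(4115021, 200)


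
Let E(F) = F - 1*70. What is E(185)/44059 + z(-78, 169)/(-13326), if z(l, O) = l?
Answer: 828182/97855039 ≈ 0.0084634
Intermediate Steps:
E(F) = -70 + F (E(F) = F - 70 = -70 + F)
E(185)/44059 + z(-78, 169)/(-13326) = (-70 + 185)/44059 - 78/(-13326) = 115*(1/44059) - 78*(-1/13326) = 115/44059 + 13/2221 = 828182/97855039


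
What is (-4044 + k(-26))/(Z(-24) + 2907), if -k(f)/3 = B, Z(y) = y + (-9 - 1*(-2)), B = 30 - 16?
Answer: -2043/1438 ≈ -1.4207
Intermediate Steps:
B = 14
Z(y) = -7 + y (Z(y) = y + (-9 + 2) = y - 7 = -7 + y)
k(f) = -42 (k(f) = -3*14 = -42)
(-4044 + k(-26))/(Z(-24) + 2907) = (-4044 - 42)/((-7 - 24) + 2907) = -4086/(-31 + 2907) = -4086/2876 = -4086*1/2876 = -2043/1438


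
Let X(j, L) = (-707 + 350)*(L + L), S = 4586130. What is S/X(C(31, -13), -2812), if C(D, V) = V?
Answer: 764355/334628 ≈ 2.2842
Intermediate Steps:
X(j, L) = -714*L
S/X(C(31, -13), -2812) = 4586130/((-714*(-2812))) = 4586130/2007768 = 4586130*(1/2007768) = 764355/334628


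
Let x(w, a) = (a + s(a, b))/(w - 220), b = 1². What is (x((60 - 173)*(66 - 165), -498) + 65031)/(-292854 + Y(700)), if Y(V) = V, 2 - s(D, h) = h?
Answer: -356597240/1602026459 ≈ -0.22259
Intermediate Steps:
b = 1
s(D, h) = 2 - h
x(w, a) = (1 + a)/(-220 + w) (x(w, a) = (a + (2 - 1*1))/(w - 220) = (a + (2 - 1))/(-220 + w) = (a + 1)/(-220 + w) = (1 + a)/(-220 + w))
(x((60 - 173)*(66 - 165), -498) + 65031)/(-292854 + Y(700)) = ((1 - 498)/(-220 + (60 - 173)*(66 - 165)) + 65031)/(-292854 + 700) = (-497/(-220 - 113*(-99)) + 65031)/(-292154) = (-497/(-220 + 11187) + 65031)*(-1/292154) = (-497/10967 + 65031)*(-1/292154) = (713194480/10967)*(-1/292154) = -356597240/1602026459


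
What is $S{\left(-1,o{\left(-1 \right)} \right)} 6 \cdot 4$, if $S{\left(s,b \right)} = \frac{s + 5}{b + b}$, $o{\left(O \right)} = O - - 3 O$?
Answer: $-12$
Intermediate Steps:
$o{\left(O \right)} = 4 O$ ($o{\left(O \right)} = O + 3 O = 4 O$)
$S{\left(s,b \right)} = \frac{5 + s}{2 b}$
$S{\left(-1,o{\left(-1 \right)} \right)} 6 \cdot 4 = \frac{5 - 1}{2 \cdot 4 \left(-1\right)} 6 \cdot 4 = \frac{1}{2} \frac{1}{-4} \cdot 4 \cdot 6 \cdot 4 = \frac{1}{2} \left(- \frac{1}{4}\right) 4 \cdot 6 \cdot 4 = \left(- \frac{1}{2}\right) 6 \cdot 4 = \left(-3\right) 4 = -12$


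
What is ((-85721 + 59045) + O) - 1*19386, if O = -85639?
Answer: -131701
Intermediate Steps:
((-85721 + 59045) + O) - 1*19386 = ((-85721 + 59045) - 85639) - 1*19386 = (-26676 - 85639) - 19386 = -112315 - 19386 = -131701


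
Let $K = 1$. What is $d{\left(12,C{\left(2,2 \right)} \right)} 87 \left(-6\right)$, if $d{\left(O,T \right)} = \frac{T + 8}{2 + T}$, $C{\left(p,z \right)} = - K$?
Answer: $-3654$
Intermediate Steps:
$C{\left(p,z \right)} = -1$ ($C{\left(p,z \right)} = \left(-1\right) 1 = -1$)
$d{\left(O,T \right)} = \frac{8 + T}{2 + T}$
$d{\left(12,C{\left(2,2 \right)} \right)} 87 \left(-6\right) = \frac{8 - 1}{2 - 1} \cdot 87 \left(-6\right) = 1^{-1} \cdot 7 \cdot 87 \left(-6\right) = 1 \cdot 7 \cdot 87 \left(-6\right) = 7 \cdot 87 \left(-6\right) = 609 \left(-6\right) = -3654$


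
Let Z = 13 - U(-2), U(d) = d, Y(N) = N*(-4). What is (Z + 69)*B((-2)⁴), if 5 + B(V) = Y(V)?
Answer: -5796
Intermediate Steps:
Y(N) = -4*N
B(V) = -5 - 4*V
Z = 15 (Z = 13 - 1*(-2) = 13 + 2 = 15)
(Z + 69)*B((-2)⁴) = (15 + 69)*(-5 - 4*(-2)⁴) = 84*(-5 - 4*16) = 84*(-5 - 64) = 84*(-69) = -5796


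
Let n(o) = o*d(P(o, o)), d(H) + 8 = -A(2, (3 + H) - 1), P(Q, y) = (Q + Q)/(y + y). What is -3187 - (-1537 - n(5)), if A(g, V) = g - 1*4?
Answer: -1680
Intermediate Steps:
A(g, V) = -4 + g (A(g, V) = g - 4 = -4 + g)
P(Q, y) = Q/y (P(Q, y) = (2*Q)/((2*y)) = (2*Q)*(1/(2*y)) = Q/y)
d(H) = -6 (d(H) = -8 - (-4 + 2) = -8 - 1*(-2) = -8 + 2 = -6)
n(o) = -6*o (n(o) = o*(-6) = -6*o)
-3187 - (-1537 - n(5)) = -3187 - (-1537 - (-6)*5) = -3187 - (-1537 - 1*(-30)) = -3187 - (-1537 + 30) = -3187 - 1*(-1507) = -3187 + 1507 = -1680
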